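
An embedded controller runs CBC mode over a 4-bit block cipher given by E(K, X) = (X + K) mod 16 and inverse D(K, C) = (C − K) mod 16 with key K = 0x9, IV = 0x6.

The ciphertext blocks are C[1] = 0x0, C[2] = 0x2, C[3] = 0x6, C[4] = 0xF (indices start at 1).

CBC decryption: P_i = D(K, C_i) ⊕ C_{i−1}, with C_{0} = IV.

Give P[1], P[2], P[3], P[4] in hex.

P[1] = 0x1, P[2] = 0x9, P[3] = 0xF, P[4] = 0x0

P[1]: D(K, 0x0) = 0x7; 0x7 ⊕ 0x6 = 0x1.
P[2]: D(K, 0x2) = 0x9; 0x9 ⊕ 0x0 = 0x9.
P[3]: D(K, 0x6) = 0xD; 0xD ⊕ 0x2 = 0xF.
P[4]: D(K, 0xF) = 0x6; 0x6 ⊕ 0x6 = 0x0.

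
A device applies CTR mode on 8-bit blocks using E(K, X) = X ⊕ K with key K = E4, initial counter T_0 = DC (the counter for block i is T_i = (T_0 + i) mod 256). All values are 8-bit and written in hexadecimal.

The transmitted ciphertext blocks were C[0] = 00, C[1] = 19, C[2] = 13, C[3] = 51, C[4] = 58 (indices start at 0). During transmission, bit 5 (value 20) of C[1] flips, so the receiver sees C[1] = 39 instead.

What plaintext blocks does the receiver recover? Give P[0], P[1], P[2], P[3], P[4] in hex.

CTR decryption: S_i = E(K, T_i) where T_i is the counter for block i; P_i = C_i ⊕ S_i.
Only C[1] changed, to 39. In CTR, a change in C_i flips the same bit in P_i only; the keystream is unaffected. Decrypting the received ciphertext:
P[0]: T = DC, S = E(K, T) = 38; 00 ⊕ 38 = 38.
P[1]: T = DD, S = E(K, T) = 39; 39 ⊕ 39 = 00.
P[2]: T = DE, S = E(K, T) = 3A; 13 ⊕ 3A = 29.
P[3]: T = DF, S = E(K, T) = 3B; 51 ⊕ 3B = 6A.
P[4]: T = E0, S = E(K, T) = 04; 58 ⊕ 04 = 5C.
Blocks that differ from the original plaintext: P[1].

P[0] = 38, P[1] = 00, P[2] = 29, P[3] = 6A, P[4] = 5C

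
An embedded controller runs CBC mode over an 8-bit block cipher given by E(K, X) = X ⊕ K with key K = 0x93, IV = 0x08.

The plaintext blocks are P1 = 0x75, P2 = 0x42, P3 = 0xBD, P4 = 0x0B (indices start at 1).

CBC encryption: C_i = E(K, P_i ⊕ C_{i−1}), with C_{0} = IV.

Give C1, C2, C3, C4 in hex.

C1: P1 ⊕ 0x08 = 0x7D; E(K, 0x7D) = 0xEE.
C2: P2 ⊕ 0xEE = 0xAC; E(K, 0xAC) = 0x3F.
C3: P3 ⊕ 0x3F = 0x82; E(K, 0x82) = 0x11.
C4: P4 ⊕ 0x11 = 0x1A; E(K, 0x1A) = 0x89.

C1 = 0xEE, C2 = 0x3F, C3 = 0x11, C4 = 0x89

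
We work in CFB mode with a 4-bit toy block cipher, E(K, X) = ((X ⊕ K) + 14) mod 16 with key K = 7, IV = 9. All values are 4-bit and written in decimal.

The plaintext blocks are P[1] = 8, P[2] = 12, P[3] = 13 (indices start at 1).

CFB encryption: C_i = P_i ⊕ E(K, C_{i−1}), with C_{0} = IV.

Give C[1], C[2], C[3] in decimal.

C[1]: E(K, 9) = 12; 8 ⊕ 12 = 4.
C[2]: E(K, 4) = 1; 12 ⊕ 1 = 13.
C[3]: E(K, 13) = 8; 13 ⊕ 8 = 5.

C[1] = 4, C[2] = 13, C[3] = 5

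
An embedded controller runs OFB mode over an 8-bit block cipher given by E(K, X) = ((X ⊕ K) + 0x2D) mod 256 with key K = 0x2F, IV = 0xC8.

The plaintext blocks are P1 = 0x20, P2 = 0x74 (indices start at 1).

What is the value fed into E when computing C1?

0xC8

OFB encryption: S_i = E(K, S_{i−1}) with S_{0} = IV; C_i = P_i ⊕ S_i.
C1: S = E(K, 0xC8) = 0x14; 0x20 ⊕ 0x14 = 0x34.
So the input to E for block 1 is 0xC8.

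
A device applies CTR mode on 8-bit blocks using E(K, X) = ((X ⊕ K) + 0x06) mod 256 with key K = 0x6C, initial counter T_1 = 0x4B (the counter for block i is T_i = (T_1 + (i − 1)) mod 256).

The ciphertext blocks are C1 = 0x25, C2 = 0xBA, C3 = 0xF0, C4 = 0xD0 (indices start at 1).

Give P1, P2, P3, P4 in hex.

CTR decryption: S_i = E(K, T_i) where T_i is the counter for block i; P_i = C_i ⊕ S_i.
P1: T = 0x4B, S = E(K, T) = 0x2D; 0x25 ⊕ 0x2D = 0x08.
P2: T = 0x4C, S = E(K, T) = 0x26; 0xBA ⊕ 0x26 = 0x9C.
P3: T = 0x4D, S = E(K, T) = 0x27; 0xF0 ⊕ 0x27 = 0xD7.
P4: T = 0x4E, S = E(K, T) = 0x28; 0xD0 ⊕ 0x28 = 0xF8.

P1 = 0x08, P2 = 0x9C, P3 = 0xD7, P4 = 0xF8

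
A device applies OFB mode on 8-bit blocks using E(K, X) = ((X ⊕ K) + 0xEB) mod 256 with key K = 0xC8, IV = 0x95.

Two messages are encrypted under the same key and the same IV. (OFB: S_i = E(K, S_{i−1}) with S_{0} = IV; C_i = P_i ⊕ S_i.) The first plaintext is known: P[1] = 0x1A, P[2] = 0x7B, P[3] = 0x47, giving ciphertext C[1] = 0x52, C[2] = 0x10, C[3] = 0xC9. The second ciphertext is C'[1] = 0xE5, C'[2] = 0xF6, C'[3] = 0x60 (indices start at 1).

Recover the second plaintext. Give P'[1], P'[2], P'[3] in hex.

P'[1] = 0xAD, P'[2] = 0x9D, P'[3] = 0xEE

In OFB with a reused IV, both messages share the same keystream S_i, so C_i ⊕ C'_i = P_i ⊕ P'_i and thus P'_i = P_i ⊕ C_i ⊕ C'_i.
P'[1]: 0x1A ⊕ 0x52 ⊕ 0xE5 = 0xAD.
P'[2]: 0x7B ⊕ 0x10 ⊕ 0xF6 = 0x9D.
P'[3]: 0x47 ⊕ 0xC9 ⊕ 0x60 = 0xEE.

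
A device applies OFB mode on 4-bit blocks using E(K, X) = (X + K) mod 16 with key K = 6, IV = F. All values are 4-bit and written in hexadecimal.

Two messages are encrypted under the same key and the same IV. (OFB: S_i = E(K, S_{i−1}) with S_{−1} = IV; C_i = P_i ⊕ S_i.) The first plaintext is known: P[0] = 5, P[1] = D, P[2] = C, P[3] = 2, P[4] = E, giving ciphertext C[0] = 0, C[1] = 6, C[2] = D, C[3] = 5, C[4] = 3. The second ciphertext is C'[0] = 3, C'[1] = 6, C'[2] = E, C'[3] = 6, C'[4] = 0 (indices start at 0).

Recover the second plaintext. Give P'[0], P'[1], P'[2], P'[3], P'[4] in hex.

In OFB with a reused IV, both messages share the same keystream S_i, so C_i ⊕ C'_i = P_i ⊕ P'_i and thus P'_i = P_i ⊕ C_i ⊕ C'_i.
P'[0]: 5 ⊕ 0 ⊕ 3 = 6.
P'[1]: D ⊕ 6 ⊕ 6 = D.
P'[2]: C ⊕ D ⊕ E = F.
P'[3]: 2 ⊕ 5 ⊕ 6 = 1.
P'[4]: E ⊕ 3 ⊕ 0 = D.

P'[0] = 6, P'[1] = D, P'[2] = F, P'[3] = 1, P'[4] = D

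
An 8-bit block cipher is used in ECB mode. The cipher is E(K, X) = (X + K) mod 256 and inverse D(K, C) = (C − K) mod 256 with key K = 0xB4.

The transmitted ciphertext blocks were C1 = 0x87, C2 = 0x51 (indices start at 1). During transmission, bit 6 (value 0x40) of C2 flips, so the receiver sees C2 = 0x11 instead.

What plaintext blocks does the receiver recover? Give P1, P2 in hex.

P1 = 0xD3, P2 = 0x5D

ECB decryption: P_i = D(K, C_i).
Only C2 changed, to 0x11. In ECB, a change in C_i affects only P_i. Decrypting the received ciphertext:
P1: D(K, 0x87) = 0xD3.
P2: D(K, 0x11) = 0x5D.
Blocks that differ from the original plaintext: P2.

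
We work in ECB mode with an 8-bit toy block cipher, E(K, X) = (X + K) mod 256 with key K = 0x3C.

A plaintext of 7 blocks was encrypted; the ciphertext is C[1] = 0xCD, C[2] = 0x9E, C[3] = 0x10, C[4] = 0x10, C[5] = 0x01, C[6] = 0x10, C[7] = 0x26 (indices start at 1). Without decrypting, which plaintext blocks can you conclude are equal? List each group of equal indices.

P[3] = P[4] = P[6]

ECB encrypts each block independently with the same key, so equal ciphertext blocks imply equal plaintext blocks.
C[3] = C[4] = C[6] = 0x10, so P[3] = P[4] = P[6].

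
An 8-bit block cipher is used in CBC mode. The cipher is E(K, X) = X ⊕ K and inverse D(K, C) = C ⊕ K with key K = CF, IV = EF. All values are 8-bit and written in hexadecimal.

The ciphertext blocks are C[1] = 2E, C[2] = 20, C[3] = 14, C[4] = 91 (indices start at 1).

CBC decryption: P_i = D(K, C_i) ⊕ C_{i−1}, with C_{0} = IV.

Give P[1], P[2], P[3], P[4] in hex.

P[1]: D(K, 2E) = E1; E1 ⊕ EF = 0E.
P[2]: D(K, 20) = EF; EF ⊕ 2E = C1.
P[3]: D(K, 14) = DB; DB ⊕ 20 = FB.
P[4]: D(K, 91) = 5E; 5E ⊕ 14 = 4A.

P[1] = 0E, P[2] = C1, P[3] = FB, P[4] = 4A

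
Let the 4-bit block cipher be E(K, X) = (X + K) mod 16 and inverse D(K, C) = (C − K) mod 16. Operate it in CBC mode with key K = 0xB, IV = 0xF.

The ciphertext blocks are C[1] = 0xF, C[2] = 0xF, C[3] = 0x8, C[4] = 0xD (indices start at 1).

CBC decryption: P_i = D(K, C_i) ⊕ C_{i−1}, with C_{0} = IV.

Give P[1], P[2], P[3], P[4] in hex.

P[1] = 0xB, P[2] = 0xB, P[3] = 0x2, P[4] = 0xA

P[1]: D(K, 0xF) = 0x4; 0x4 ⊕ 0xF = 0xB.
P[2]: D(K, 0xF) = 0x4; 0x4 ⊕ 0xF = 0xB.
P[3]: D(K, 0x8) = 0xD; 0xD ⊕ 0xF = 0x2.
P[4]: D(K, 0xD) = 0x2; 0x2 ⊕ 0x8 = 0xA.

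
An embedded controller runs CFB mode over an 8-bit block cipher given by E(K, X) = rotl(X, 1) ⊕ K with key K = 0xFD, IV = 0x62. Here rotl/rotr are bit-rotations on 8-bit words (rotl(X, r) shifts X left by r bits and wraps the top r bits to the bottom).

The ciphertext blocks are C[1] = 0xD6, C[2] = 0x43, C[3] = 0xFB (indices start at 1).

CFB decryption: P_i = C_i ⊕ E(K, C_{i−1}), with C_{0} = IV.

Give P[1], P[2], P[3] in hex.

P[1] = 0xEF, P[2] = 0x13, P[3] = 0x80

P[1]: E(K, 0x62) = 0x39; 0xD6 ⊕ 0x39 = 0xEF.
P[2]: E(K, 0xD6) = 0x50; 0x43 ⊕ 0x50 = 0x13.
P[3]: E(K, 0x43) = 0x7B; 0xFB ⊕ 0x7B = 0x80.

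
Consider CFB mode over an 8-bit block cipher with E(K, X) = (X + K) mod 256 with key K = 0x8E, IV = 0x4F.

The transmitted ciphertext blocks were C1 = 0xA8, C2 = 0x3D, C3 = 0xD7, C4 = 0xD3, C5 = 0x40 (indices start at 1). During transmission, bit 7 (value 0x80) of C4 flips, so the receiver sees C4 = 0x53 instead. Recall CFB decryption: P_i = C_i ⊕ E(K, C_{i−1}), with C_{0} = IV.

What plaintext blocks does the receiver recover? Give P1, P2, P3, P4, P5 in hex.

Only C4 changed, to 0x53. In CFB, a change in C_i flips the same bit in P_i and garbles P_{i+1}. Decrypting the received ciphertext:
P1: E(K, 0x4F) = 0xDD; 0xA8 ⊕ 0xDD = 0x75.
P2: E(K, 0xA8) = 0x36; 0x3D ⊕ 0x36 = 0x0B.
P3: E(K, 0x3D) = 0xCB; 0xD7 ⊕ 0xCB = 0x1C.
P4: E(K, 0xD7) = 0x65; 0x53 ⊕ 0x65 = 0x36.
P5: E(K, 0x53) = 0xE1; 0x40 ⊕ 0xE1 = 0xA1.
Blocks that differ from the original plaintext: P4, P5.

P1 = 0x75, P2 = 0x0B, P3 = 0x1C, P4 = 0x36, P5 = 0xA1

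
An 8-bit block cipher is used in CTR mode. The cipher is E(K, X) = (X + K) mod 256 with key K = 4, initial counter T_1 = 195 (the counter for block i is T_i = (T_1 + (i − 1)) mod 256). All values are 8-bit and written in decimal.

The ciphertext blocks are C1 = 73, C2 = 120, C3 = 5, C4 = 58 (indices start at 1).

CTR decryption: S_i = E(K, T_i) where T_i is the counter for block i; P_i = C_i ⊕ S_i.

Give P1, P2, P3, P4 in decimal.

P1: T = 195, S = E(K, T) = 199; 73 ⊕ 199 = 142.
P2: T = 196, S = E(K, T) = 200; 120 ⊕ 200 = 176.
P3: T = 197, S = E(K, T) = 201; 5 ⊕ 201 = 204.
P4: T = 198, S = E(K, T) = 202; 58 ⊕ 202 = 240.

P1 = 142, P2 = 176, P3 = 204, P4 = 240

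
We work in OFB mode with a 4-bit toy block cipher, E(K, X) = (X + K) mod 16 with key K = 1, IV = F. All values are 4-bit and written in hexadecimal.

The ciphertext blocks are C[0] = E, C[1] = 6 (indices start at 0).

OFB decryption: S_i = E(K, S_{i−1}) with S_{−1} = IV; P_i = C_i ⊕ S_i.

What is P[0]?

P[0] = E

P[0]: S = E(K, F) = 0; E ⊕ 0 = E.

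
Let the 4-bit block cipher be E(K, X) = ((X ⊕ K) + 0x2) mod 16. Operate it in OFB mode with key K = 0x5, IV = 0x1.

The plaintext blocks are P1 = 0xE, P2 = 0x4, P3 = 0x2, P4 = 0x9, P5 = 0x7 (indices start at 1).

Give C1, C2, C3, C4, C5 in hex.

C1 = 0x8, C2 = 0x1, C3 = 0x0, C4 = 0x0, C5 = 0x9

OFB encryption: S_i = E(K, S_{i−1}) with S_{0} = IV; C_i = P_i ⊕ S_i.
C1: S = E(K, 0x1) = 0x6; 0xE ⊕ 0x6 = 0x8.
C2: S = E(K, 0x6) = 0x5; 0x4 ⊕ 0x5 = 0x1.
C3: S = E(K, 0x5) = 0x2; 0x2 ⊕ 0x2 = 0x0.
C4: S = E(K, 0x2) = 0x9; 0x9 ⊕ 0x9 = 0x0.
C5: S = E(K, 0x9) = 0xE; 0x7 ⊕ 0xE = 0x9.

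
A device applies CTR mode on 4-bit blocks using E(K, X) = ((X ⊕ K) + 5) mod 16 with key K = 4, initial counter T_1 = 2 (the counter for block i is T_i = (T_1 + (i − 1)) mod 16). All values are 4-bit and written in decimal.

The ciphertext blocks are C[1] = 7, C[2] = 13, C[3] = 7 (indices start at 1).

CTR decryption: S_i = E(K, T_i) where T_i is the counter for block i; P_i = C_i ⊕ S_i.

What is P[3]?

P[3]: T = 4, S = E(K, T) = 5; 7 ⊕ 5 = 2.

P[3] = 2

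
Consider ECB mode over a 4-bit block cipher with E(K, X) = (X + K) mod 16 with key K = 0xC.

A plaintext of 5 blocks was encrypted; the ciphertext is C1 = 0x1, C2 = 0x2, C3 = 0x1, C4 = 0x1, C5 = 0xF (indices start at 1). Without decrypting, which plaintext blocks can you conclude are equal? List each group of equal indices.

ECB encrypts each block independently with the same key, so equal ciphertext blocks imply equal plaintext blocks.
C1 = C3 = C4 = 0x1, so P1 = P3 = P4.

P1 = P3 = P4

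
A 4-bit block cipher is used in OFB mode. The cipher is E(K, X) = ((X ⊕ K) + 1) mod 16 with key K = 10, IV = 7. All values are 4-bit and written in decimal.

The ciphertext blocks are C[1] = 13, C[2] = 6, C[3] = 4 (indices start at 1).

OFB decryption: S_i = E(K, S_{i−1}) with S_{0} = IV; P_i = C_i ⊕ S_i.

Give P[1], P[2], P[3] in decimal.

P[1] = 3, P[2] = 3, P[3] = 4

P[1]: S = E(K, 7) = 14; 13 ⊕ 14 = 3.
P[2]: S = E(K, 14) = 5; 6 ⊕ 5 = 3.
P[3]: S = E(K, 5) = 0; 4 ⊕ 0 = 4.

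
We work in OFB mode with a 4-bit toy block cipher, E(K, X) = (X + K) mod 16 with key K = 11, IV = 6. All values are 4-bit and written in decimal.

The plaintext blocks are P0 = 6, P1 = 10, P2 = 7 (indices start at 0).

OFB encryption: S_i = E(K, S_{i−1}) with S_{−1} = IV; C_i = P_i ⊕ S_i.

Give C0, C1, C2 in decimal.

C0: S = E(K, 6) = 1; 6 ⊕ 1 = 7.
C1: S = E(K, 1) = 12; 10 ⊕ 12 = 6.
C2: S = E(K, 12) = 7; 7 ⊕ 7 = 0.

C0 = 7, C1 = 6, C2 = 0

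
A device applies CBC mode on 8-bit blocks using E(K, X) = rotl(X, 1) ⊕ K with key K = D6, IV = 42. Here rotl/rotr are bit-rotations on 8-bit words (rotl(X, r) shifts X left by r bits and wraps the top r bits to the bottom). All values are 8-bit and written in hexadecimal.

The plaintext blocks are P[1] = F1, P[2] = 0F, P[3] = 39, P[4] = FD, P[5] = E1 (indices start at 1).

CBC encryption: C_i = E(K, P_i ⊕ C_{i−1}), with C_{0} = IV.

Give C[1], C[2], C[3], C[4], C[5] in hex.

C[1] = B1, C[2] = AB, C[3] = F3, C[4] = CA, C[5] = 80

C[1]: P[1] ⊕ 42 = B3; E(K, B3) = B1.
C[2]: P[2] ⊕ B1 = BE; E(K, BE) = AB.
C[3]: P[3] ⊕ AB = 92; E(K, 92) = F3.
C[4]: P[4] ⊕ F3 = 0E; E(K, 0E) = CA.
C[5]: P[5] ⊕ CA = 2B; E(K, 2B) = 80.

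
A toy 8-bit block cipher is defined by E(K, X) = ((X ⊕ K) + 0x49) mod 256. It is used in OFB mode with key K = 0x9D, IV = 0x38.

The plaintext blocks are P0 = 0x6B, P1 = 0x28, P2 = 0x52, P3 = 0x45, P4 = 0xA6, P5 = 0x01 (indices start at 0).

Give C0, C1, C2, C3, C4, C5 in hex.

C0 = 0x85, C1 = 0x94, C2 = 0x38, C3 = 0x05, C4 = 0x80, C5 = 0x05

OFB encryption: S_i = E(K, S_{i−1}) with S_{−1} = IV; C_i = P_i ⊕ S_i.
C0: S = E(K, 0x38) = 0xEE; 0x6B ⊕ 0xEE = 0x85.
C1: S = E(K, 0xEE) = 0xBC; 0x28 ⊕ 0xBC = 0x94.
C2: S = E(K, 0xBC) = 0x6A; 0x52 ⊕ 0x6A = 0x38.
C3: S = E(K, 0x6A) = 0x40; 0x45 ⊕ 0x40 = 0x05.
C4: S = E(K, 0x40) = 0x26; 0xA6 ⊕ 0x26 = 0x80.
C5: S = E(K, 0x26) = 0x04; 0x01 ⊕ 0x04 = 0x05.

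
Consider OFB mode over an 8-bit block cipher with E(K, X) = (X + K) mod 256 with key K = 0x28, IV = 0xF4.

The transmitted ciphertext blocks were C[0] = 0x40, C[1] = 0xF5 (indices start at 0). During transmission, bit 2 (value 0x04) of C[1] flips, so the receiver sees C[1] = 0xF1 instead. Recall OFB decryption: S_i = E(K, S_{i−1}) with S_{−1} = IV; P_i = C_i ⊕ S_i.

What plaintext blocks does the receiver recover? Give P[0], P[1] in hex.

Only C[1] changed, to 0xF1. In OFB, a change in C_i flips the same bit in P_i only; the keystream is unaffected. Decrypting the received ciphertext:
P[0]: S = E(K, 0xF4) = 0x1C; 0x40 ⊕ 0x1C = 0x5C.
P[1]: S = E(K, 0x1C) = 0x44; 0xF1 ⊕ 0x44 = 0xB5.
Blocks that differ from the original plaintext: P[1].

P[0] = 0x5C, P[1] = 0xB5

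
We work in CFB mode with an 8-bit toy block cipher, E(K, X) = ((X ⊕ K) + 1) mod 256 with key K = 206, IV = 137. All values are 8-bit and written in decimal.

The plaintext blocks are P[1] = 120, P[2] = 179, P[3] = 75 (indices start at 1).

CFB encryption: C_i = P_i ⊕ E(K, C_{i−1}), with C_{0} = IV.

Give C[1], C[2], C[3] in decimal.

C[1] = 48, C[2] = 76, C[3] = 200

C[1]: E(K, 137) = 72; 120 ⊕ 72 = 48.
C[2]: E(K, 48) = 255; 179 ⊕ 255 = 76.
C[3]: E(K, 76) = 131; 75 ⊕ 131 = 200.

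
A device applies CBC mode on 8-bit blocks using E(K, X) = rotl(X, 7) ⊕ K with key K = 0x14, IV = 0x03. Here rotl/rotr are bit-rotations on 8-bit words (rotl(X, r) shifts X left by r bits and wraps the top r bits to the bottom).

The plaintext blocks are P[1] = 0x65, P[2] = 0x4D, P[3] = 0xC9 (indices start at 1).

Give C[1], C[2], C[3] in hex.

C[1] = 0x27, C[2] = 0x21, C[3] = 0x60

CBC encryption: C_i = E(K, P_i ⊕ C_{i−1}), with C_{0} = IV.
C[1]: P[1] ⊕ 0x03 = 0x66; E(K, 0x66) = 0x27.
C[2]: P[2] ⊕ 0x27 = 0x6A; E(K, 0x6A) = 0x21.
C[3]: P[3] ⊕ 0x21 = 0xE8; E(K, 0xE8) = 0x60.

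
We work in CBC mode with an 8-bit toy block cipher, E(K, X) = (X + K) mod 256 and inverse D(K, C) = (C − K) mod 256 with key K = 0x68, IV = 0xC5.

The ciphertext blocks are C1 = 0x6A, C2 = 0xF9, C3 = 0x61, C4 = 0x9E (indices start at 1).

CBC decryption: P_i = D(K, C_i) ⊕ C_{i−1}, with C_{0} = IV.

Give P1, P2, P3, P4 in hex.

P1 = 0xC7, P2 = 0xFB, P3 = 0x00, P4 = 0x57

P1: D(K, 0x6A) = 0x02; 0x02 ⊕ 0xC5 = 0xC7.
P2: D(K, 0xF9) = 0x91; 0x91 ⊕ 0x6A = 0xFB.
P3: D(K, 0x61) = 0xF9; 0xF9 ⊕ 0xF9 = 0x00.
P4: D(K, 0x9E) = 0x36; 0x36 ⊕ 0x61 = 0x57.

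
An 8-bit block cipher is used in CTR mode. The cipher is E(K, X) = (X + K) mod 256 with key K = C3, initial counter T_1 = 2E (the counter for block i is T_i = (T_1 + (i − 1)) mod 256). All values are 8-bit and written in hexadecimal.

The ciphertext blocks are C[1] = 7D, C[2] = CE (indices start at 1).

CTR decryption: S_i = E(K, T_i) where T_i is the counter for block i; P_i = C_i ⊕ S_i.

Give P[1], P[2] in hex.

P[1] = 8C, P[2] = 3C

P[1]: T = 2E, S = E(K, T) = F1; 7D ⊕ F1 = 8C.
P[2]: T = 2F, S = E(K, T) = F2; CE ⊕ F2 = 3C.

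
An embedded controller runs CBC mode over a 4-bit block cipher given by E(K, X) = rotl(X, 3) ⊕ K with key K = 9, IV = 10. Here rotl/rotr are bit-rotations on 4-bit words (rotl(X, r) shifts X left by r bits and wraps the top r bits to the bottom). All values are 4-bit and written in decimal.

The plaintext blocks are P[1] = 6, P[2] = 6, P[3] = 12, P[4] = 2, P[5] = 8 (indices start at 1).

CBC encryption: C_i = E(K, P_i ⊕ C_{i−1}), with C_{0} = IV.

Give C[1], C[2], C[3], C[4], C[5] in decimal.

C[1] = 15, C[2] = 5, C[3] = 5, C[4] = 2, C[5] = 12

C[1]: P[1] ⊕ 10 = 12; E(K, 12) = 15.
C[2]: P[2] ⊕ 15 = 9; E(K, 9) = 5.
C[3]: P[3] ⊕ 5 = 9; E(K, 9) = 5.
C[4]: P[4] ⊕ 5 = 7; E(K, 7) = 2.
C[5]: P[5] ⊕ 2 = 10; E(K, 10) = 12.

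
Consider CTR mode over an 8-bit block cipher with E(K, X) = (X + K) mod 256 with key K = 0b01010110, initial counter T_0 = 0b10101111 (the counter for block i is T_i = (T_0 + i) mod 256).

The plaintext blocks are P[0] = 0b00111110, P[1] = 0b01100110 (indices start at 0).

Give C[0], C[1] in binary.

C[0] = 0b00111011, C[1] = 0b01100000

CTR encryption: S_i = E(K, T_i) where T_i is the counter for block i; C_i = P_i ⊕ S_i.
C[0]: T = 0b10101111, S = E(K, T) = 0b00000101; 0b00111110 ⊕ 0b00000101 = 0b00111011.
C[1]: T = 0b10110000, S = E(K, T) = 0b00000110; 0b01100110 ⊕ 0b00000110 = 0b01100000.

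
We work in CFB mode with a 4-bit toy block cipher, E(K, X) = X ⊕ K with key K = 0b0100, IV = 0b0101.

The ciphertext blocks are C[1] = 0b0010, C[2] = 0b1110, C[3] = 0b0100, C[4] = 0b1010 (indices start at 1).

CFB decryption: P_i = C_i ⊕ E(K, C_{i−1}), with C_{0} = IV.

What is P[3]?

P[3]: E(K, 0b1110) = 0b1010; 0b0100 ⊕ 0b1010 = 0b1110.

P[3] = 0b1110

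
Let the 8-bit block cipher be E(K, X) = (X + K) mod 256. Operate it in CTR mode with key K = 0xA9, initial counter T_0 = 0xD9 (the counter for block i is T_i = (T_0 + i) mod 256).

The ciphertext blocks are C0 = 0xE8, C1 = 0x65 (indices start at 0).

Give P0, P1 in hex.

P0 = 0x6A, P1 = 0xE6

CTR decryption: S_i = E(K, T_i) where T_i is the counter for block i; P_i = C_i ⊕ S_i.
P0: T = 0xD9, S = E(K, T) = 0x82; 0xE8 ⊕ 0x82 = 0x6A.
P1: T = 0xDA, S = E(K, T) = 0x83; 0x65 ⊕ 0x83 = 0xE6.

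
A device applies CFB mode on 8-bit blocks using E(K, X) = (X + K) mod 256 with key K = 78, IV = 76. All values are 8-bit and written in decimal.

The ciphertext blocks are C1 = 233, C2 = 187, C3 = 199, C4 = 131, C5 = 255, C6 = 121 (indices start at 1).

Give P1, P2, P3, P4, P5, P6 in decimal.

CFB decryption: P_i = C_i ⊕ E(K, C_{i−1}), with C_{0} = IV.
P1: E(K, 76) = 154; 233 ⊕ 154 = 115.
P2: E(K, 233) = 55; 187 ⊕ 55 = 140.
P3: E(K, 187) = 9; 199 ⊕ 9 = 206.
P4: E(K, 199) = 21; 131 ⊕ 21 = 150.
P5: E(K, 131) = 209; 255 ⊕ 209 = 46.
P6: E(K, 255) = 77; 121 ⊕ 77 = 52.

P1 = 115, P2 = 140, P3 = 206, P4 = 150, P5 = 46, P6 = 52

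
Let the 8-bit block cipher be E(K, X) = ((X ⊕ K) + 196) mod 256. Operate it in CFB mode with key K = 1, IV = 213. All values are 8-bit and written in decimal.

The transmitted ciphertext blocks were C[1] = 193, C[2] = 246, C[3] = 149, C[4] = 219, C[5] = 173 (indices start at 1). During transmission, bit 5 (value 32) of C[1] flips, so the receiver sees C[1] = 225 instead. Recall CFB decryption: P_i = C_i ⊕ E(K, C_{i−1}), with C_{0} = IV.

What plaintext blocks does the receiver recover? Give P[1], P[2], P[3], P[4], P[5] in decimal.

P[1] = 121, P[2] = 82, P[3] = 46, P[4] = 131, P[5] = 51

Only C[1] changed, to 225. In CFB, a change in C_i flips the same bit in P_i and garbles P_{i+1}. Decrypting the received ciphertext:
P[1]: E(K, 213) = 152; 225 ⊕ 152 = 121.
P[2]: E(K, 225) = 164; 246 ⊕ 164 = 82.
P[3]: E(K, 246) = 187; 149 ⊕ 187 = 46.
P[4]: E(K, 149) = 88; 219 ⊕ 88 = 131.
P[5]: E(K, 219) = 158; 173 ⊕ 158 = 51.
Blocks that differ from the original plaintext: P[1], P[2].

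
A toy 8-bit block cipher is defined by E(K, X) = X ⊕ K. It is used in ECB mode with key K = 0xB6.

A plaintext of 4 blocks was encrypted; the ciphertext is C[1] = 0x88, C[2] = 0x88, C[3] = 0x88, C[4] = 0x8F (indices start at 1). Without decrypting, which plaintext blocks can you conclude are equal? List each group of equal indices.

P[1] = P[2] = P[3]

ECB encrypts each block independently with the same key, so equal ciphertext blocks imply equal plaintext blocks.
C[1] = C[2] = C[3] = 0x88, so P[1] = P[2] = P[3].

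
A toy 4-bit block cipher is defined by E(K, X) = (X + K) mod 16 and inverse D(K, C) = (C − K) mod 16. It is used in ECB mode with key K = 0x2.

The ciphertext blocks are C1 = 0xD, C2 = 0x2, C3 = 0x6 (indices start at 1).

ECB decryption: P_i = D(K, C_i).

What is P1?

P1 = 0xB

P1: D(K, 0xD) = 0xB.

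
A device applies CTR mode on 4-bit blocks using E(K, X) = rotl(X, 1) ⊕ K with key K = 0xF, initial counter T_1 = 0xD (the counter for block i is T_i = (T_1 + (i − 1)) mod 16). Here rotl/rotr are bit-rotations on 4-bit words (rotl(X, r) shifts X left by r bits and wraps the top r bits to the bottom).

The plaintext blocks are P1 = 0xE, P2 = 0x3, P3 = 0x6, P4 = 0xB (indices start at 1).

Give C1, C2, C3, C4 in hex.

CTR encryption: S_i = E(K, T_i) where T_i is the counter for block i; C_i = P_i ⊕ S_i.
C1: T = 0xD, S = E(K, T) = 0x4; 0xE ⊕ 0x4 = 0xA.
C2: T = 0xE, S = E(K, T) = 0x2; 0x3 ⊕ 0x2 = 0x1.
C3: T = 0xF, S = E(K, T) = 0x0; 0x6 ⊕ 0x0 = 0x6.
C4: T = 0x0, S = E(K, T) = 0xF; 0xB ⊕ 0xF = 0x4.

C1 = 0xA, C2 = 0x1, C3 = 0x6, C4 = 0x4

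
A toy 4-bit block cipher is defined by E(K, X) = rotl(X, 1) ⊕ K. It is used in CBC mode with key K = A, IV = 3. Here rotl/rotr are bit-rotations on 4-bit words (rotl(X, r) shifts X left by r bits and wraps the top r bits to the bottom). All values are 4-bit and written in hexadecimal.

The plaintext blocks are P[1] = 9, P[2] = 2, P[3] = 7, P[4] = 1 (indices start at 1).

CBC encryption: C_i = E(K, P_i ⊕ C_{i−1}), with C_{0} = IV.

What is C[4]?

C[1]: P[1] ⊕ 3 = A; E(K, A) = F.
C[2]: P[2] ⊕ F = D; E(K, D) = 1.
C[3]: P[3] ⊕ 1 = 6; E(K, 6) = 6.
C[4]: P[4] ⊕ 6 = 7; E(K, 7) = 4.

C[4] = 4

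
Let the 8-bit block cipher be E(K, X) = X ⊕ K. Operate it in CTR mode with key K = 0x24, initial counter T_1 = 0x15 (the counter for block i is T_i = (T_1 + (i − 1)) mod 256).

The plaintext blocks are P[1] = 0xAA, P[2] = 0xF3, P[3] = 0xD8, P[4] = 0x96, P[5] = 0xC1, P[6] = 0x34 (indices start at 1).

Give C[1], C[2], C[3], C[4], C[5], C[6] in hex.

CTR encryption: S_i = E(K, T_i) where T_i is the counter for block i; C_i = P_i ⊕ S_i.
C[1]: T = 0x15, S = E(K, T) = 0x31; 0xAA ⊕ 0x31 = 0x9B.
C[2]: T = 0x16, S = E(K, T) = 0x32; 0xF3 ⊕ 0x32 = 0xC1.
C[3]: T = 0x17, S = E(K, T) = 0x33; 0xD8 ⊕ 0x33 = 0xEB.
C[4]: T = 0x18, S = E(K, T) = 0x3C; 0x96 ⊕ 0x3C = 0xAA.
C[5]: T = 0x19, S = E(K, T) = 0x3D; 0xC1 ⊕ 0x3D = 0xFC.
C[6]: T = 0x1A, S = E(K, T) = 0x3E; 0x34 ⊕ 0x3E = 0x0A.

C[1] = 0x9B, C[2] = 0xC1, C[3] = 0xEB, C[4] = 0xAA, C[5] = 0xFC, C[6] = 0x0A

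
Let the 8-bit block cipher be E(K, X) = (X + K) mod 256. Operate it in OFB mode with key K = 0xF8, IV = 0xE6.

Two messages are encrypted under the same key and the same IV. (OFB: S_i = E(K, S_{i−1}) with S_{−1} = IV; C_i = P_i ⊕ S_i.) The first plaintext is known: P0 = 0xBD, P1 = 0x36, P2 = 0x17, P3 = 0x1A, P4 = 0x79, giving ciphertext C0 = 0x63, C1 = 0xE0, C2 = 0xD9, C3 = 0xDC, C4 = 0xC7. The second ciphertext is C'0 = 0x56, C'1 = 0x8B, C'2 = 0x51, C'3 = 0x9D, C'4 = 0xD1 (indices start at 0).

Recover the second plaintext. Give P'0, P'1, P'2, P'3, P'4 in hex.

P'0 = 0x88, P'1 = 0x5D, P'2 = 0x9F, P'3 = 0x5B, P'4 = 0x6F

In OFB with a reused IV, both messages share the same keystream S_i, so C_i ⊕ C'_i = P_i ⊕ P'_i and thus P'_i = P_i ⊕ C_i ⊕ C'_i.
P'0: 0xBD ⊕ 0x63 ⊕ 0x56 = 0x88.
P'1: 0x36 ⊕ 0xE0 ⊕ 0x8B = 0x5D.
P'2: 0x17 ⊕ 0xD9 ⊕ 0x51 = 0x9F.
P'3: 0x1A ⊕ 0xDC ⊕ 0x9D = 0x5B.
P'4: 0x79 ⊕ 0xC7 ⊕ 0xD1 = 0x6F.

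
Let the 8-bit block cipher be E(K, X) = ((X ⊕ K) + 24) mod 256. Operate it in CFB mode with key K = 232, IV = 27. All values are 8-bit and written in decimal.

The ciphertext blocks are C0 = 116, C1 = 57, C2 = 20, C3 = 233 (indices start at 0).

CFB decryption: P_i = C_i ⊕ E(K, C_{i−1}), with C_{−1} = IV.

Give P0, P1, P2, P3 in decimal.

P0 = 127, P1 = 141, P2 = 253, P3 = 253

P0: E(K, 27) = 11; 116 ⊕ 11 = 127.
P1: E(K, 116) = 180; 57 ⊕ 180 = 141.
P2: E(K, 57) = 233; 20 ⊕ 233 = 253.
P3: E(K, 20) = 20; 233 ⊕ 20 = 253.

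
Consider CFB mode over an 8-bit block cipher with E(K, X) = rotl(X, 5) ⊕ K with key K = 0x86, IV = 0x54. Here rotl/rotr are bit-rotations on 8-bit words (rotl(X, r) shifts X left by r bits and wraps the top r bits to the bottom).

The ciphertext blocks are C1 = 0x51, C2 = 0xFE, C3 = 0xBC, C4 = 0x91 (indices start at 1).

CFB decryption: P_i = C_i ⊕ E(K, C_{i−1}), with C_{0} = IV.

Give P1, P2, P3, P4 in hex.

P1: E(K, 0x54) = 0x0C; 0x51 ⊕ 0x0C = 0x5D.
P2: E(K, 0x51) = 0xAC; 0xFE ⊕ 0xAC = 0x52.
P3: E(K, 0xFE) = 0x59; 0xBC ⊕ 0x59 = 0xE5.
P4: E(K, 0xBC) = 0x11; 0x91 ⊕ 0x11 = 0x80.

P1 = 0x5D, P2 = 0x52, P3 = 0xE5, P4 = 0x80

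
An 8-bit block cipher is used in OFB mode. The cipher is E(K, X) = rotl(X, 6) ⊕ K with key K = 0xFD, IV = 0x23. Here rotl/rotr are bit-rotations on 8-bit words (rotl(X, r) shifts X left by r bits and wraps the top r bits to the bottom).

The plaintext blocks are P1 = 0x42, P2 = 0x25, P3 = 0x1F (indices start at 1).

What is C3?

C3 = 0xCE

OFB encryption: S_i = E(K, S_{i−1}) with S_{0} = IV; C_i = P_i ⊕ S_i.
C1: S = E(K, 0x23) = 0x35; 0x42 ⊕ 0x35 = 0x77.
C2: S = E(K, 0x35) = 0xB0; 0x25 ⊕ 0xB0 = 0x95.
C3: S = E(K, 0xB0) = 0xD1; 0x1F ⊕ 0xD1 = 0xCE.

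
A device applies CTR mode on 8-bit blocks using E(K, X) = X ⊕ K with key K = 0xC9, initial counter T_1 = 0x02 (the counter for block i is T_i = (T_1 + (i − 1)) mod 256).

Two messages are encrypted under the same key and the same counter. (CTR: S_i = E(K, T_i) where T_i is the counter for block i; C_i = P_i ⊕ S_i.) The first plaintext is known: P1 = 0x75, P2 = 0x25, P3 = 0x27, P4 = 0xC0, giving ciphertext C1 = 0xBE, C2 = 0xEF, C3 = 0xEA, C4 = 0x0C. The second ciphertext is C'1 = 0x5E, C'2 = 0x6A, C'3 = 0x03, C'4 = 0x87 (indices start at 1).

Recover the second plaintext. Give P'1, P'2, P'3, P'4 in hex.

In CTR with a reused counter, both messages share the same keystream S_i, so C_i ⊕ C'_i = P_i ⊕ P'_i and thus P'_i = P_i ⊕ C_i ⊕ C'_i.
P'1: 0x75 ⊕ 0xBE ⊕ 0x5E = 0x95.
P'2: 0x25 ⊕ 0xEF ⊕ 0x6A = 0xA0.
P'3: 0x27 ⊕ 0xEA ⊕ 0x03 = 0xCE.
P'4: 0xC0 ⊕ 0x0C ⊕ 0x87 = 0x4B.

P'1 = 0x95, P'2 = 0xA0, P'3 = 0xCE, P'4 = 0x4B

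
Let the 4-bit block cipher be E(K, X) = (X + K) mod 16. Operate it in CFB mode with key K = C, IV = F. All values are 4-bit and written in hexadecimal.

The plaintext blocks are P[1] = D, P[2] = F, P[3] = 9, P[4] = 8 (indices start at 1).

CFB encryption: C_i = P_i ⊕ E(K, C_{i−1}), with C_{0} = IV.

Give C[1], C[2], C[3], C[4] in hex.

C[1]: E(K, F) = B; D ⊕ B = 6.
C[2]: E(K, 6) = 2; F ⊕ 2 = D.
C[3]: E(K, D) = 9; 9 ⊕ 9 = 0.
C[4]: E(K, 0) = C; 8 ⊕ C = 4.

C[1] = 6, C[2] = D, C[3] = 0, C[4] = 4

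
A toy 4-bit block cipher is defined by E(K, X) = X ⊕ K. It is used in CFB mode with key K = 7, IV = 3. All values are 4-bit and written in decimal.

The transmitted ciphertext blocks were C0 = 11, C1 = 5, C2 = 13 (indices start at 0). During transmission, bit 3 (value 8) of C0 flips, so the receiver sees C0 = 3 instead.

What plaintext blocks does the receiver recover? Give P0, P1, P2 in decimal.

P0 = 7, P1 = 1, P2 = 15

CFB decryption: P_i = C_i ⊕ E(K, C_{i−1}), with C_{−1} = IV.
Only C0 changed, to 3. In CFB, a change in C_i flips the same bit in P_i and garbles P_{i+1}. Decrypting the received ciphertext:
P0: E(K, 3) = 4; 3 ⊕ 4 = 7.
P1: E(K, 3) = 4; 5 ⊕ 4 = 1.
P2: E(K, 5) = 2; 13 ⊕ 2 = 15.
Blocks that differ from the original plaintext: P0, P1.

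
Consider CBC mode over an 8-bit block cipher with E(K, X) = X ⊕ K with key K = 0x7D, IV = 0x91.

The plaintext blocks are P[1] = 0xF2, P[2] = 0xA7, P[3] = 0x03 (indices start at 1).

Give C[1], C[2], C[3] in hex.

CBC encryption: C_i = E(K, P_i ⊕ C_{i−1}), with C_{0} = IV.
C[1]: P[1] ⊕ 0x91 = 0x63; E(K, 0x63) = 0x1E.
C[2]: P[2] ⊕ 0x1E = 0xB9; E(K, 0xB9) = 0xC4.
C[3]: P[3] ⊕ 0xC4 = 0xC7; E(K, 0xC7) = 0xBA.

C[1] = 0x1E, C[2] = 0xC4, C[3] = 0xBA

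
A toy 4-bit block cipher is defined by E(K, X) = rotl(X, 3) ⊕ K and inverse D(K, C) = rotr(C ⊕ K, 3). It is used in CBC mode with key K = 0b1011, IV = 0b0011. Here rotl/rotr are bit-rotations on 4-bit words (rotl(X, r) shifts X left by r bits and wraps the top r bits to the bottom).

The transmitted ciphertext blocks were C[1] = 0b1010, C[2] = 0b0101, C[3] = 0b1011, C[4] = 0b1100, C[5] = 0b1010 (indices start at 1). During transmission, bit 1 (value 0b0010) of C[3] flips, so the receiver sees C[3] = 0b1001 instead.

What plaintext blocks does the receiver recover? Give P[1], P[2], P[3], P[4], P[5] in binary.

P[1] = 0b0001, P[2] = 0b0111, P[3] = 0b0001, P[4] = 0b0111, P[5] = 0b1110

CBC decryption: P_i = D(K, C_i) ⊕ C_{i−1}, with C_{0} = IV.
Only C[3] changed, to 0b1001. In CBC, a change in C_i garbles P_i and flips the same bit in P_{i+1}. Decrypting the received ciphertext:
P[1]: D(K, 0b1010) = 0b0010; 0b0010 ⊕ 0b0011 = 0b0001.
P[2]: D(K, 0b0101) = 0b1101; 0b1101 ⊕ 0b1010 = 0b0111.
P[3]: D(K, 0b1001) = 0b0100; 0b0100 ⊕ 0b0101 = 0b0001.
P[4]: D(K, 0b1100) = 0b1110; 0b1110 ⊕ 0b1001 = 0b0111.
P[5]: D(K, 0b1010) = 0b0010; 0b0010 ⊕ 0b1100 = 0b1110.
Blocks that differ from the original plaintext: P[3], P[4].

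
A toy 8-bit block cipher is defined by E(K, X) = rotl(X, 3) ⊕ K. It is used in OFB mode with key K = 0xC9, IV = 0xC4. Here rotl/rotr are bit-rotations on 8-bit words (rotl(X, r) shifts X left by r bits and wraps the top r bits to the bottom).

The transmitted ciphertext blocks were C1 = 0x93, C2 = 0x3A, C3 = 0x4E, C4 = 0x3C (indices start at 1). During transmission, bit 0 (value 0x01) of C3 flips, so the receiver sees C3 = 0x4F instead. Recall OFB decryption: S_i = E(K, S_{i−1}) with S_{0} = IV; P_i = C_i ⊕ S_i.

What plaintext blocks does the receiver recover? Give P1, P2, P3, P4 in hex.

P1 = 0x7C, P2 = 0x8C, P3 = 0x33, P4 = 0x16

Only C3 changed, to 0x4F. In OFB, a change in C_i flips the same bit in P_i only; the keystream is unaffected. Decrypting the received ciphertext:
P1: S = E(K, 0xC4) = 0xEF; 0x93 ⊕ 0xEF = 0x7C.
P2: S = E(K, 0xEF) = 0xB6; 0x3A ⊕ 0xB6 = 0x8C.
P3: S = E(K, 0xB6) = 0x7C; 0x4F ⊕ 0x7C = 0x33.
P4: S = E(K, 0x7C) = 0x2A; 0x3C ⊕ 0x2A = 0x16.
Blocks that differ from the original plaintext: P3.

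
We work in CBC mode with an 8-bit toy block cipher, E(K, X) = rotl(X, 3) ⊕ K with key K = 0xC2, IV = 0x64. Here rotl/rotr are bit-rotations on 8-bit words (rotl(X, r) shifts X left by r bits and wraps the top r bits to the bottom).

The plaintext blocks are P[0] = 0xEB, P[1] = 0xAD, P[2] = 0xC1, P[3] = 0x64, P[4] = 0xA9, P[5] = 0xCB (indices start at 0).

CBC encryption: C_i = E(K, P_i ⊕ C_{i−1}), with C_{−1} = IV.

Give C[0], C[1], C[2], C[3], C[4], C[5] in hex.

C[0] = 0xBE, C[1] = 0x5A, C[2] = 0x1E, C[3] = 0x11, C[4] = 0x07, C[5] = 0xA4

C[0]: P[0] ⊕ 0x64 = 0x8F; E(K, 0x8F) = 0xBE.
C[1]: P[1] ⊕ 0xBE = 0x13; E(K, 0x13) = 0x5A.
C[2]: P[2] ⊕ 0x5A = 0x9B; E(K, 0x9B) = 0x1E.
C[3]: P[3] ⊕ 0x1E = 0x7A; E(K, 0x7A) = 0x11.
C[4]: P[4] ⊕ 0x11 = 0xB8; E(K, 0xB8) = 0x07.
C[5]: P[5] ⊕ 0x07 = 0xCC; E(K, 0xCC) = 0xA4.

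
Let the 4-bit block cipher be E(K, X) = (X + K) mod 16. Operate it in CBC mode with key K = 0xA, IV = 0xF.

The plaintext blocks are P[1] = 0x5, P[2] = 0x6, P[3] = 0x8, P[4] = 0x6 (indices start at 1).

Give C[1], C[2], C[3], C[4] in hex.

C[1] = 0x4, C[2] = 0xC, C[3] = 0xE, C[4] = 0x2

CBC encryption: C_i = E(K, P_i ⊕ C_{i−1}), with C_{0} = IV.
C[1]: P[1] ⊕ 0xF = 0xA; E(K, 0xA) = 0x4.
C[2]: P[2] ⊕ 0x4 = 0x2; E(K, 0x2) = 0xC.
C[3]: P[3] ⊕ 0xC = 0x4; E(K, 0x4) = 0xE.
C[4]: P[4] ⊕ 0xE = 0x8; E(K, 0x8) = 0x2.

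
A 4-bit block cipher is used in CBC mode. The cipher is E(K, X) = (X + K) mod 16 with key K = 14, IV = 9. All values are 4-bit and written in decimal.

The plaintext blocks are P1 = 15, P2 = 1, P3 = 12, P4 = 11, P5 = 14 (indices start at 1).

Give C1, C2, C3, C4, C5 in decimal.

C1 = 4, C2 = 3, C3 = 13, C4 = 4, C5 = 8

CBC encryption: C_i = E(K, P_i ⊕ C_{i−1}), with C_{0} = IV.
C1: P1 ⊕ 9 = 6; E(K, 6) = 4.
C2: P2 ⊕ 4 = 5; E(K, 5) = 3.
C3: P3 ⊕ 3 = 15; E(K, 15) = 13.
C4: P4 ⊕ 13 = 6; E(K, 6) = 4.
C5: P5 ⊕ 4 = 10; E(K, 10) = 8.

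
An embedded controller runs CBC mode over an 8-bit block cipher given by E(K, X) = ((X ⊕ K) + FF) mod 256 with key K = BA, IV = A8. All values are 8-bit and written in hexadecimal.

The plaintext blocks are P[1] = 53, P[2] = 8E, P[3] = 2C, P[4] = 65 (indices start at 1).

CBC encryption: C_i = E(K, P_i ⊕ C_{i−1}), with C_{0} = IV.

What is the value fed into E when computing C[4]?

C[1]: P[1] ⊕ A8 = FB; E(K, FB) = 40.
C[2]: P[2] ⊕ 40 = CE; E(K, CE) = 73.
C[3]: P[3] ⊕ 73 = 5F; E(K, 5F) = E4.
C[4]: P[4] ⊕ E4 = 81; E(K, 81) = 3A.
So the input to E for block [4] is 81.

81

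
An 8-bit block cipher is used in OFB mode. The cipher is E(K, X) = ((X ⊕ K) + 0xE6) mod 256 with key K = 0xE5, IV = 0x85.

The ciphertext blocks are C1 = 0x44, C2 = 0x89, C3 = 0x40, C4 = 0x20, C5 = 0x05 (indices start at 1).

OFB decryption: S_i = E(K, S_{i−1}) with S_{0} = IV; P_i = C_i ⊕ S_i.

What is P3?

P1: S = E(K, 0x85) = 0x46; 0x44 ⊕ 0x46 = 0x02.
P2: S = E(K, 0x46) = 0x89; 0x89 ⊕ 0x89 = 0x00.
P3: S = E(K, 0x89) = 0x52; 0x40 ⊕ 0x52 = 0x12.

P3 = 0x12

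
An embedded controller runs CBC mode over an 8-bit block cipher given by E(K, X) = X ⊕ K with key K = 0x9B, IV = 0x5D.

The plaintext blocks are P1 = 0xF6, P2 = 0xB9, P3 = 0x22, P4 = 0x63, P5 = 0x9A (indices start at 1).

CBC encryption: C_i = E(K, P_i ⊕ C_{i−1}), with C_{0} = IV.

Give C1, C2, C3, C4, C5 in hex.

C1: P1 ⊕ 0x5D = 0xAB; E(K, 0xAB) = 0x30.
C2: P2 ⊕ 0x30 = 0x89; E(K, 0x89) = 0x12.
C3: P3 ⊕ 0x12 = 0x30; E(K, 0x30) = 0xAB.
C4: P4 ⊕ 0xAB = 0xC8; E(K, 0xC8) = 0x53.
C5: P5 ⊕ 0x53 = 0xC9; E(K, 0xC9) = 0x52.

C1 = 0x30, C2 = 0x12, C3 = 0xAB, C4 = 0x53, C5 = 0x52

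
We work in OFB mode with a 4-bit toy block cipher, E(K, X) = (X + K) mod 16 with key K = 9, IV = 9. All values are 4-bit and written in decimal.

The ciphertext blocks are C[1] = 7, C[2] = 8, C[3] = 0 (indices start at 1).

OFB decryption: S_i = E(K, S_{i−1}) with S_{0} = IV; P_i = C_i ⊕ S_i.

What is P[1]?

P[1]: S = E(K, 9) = 2; 7 ⊕ 2 = 5.

P[1] = 5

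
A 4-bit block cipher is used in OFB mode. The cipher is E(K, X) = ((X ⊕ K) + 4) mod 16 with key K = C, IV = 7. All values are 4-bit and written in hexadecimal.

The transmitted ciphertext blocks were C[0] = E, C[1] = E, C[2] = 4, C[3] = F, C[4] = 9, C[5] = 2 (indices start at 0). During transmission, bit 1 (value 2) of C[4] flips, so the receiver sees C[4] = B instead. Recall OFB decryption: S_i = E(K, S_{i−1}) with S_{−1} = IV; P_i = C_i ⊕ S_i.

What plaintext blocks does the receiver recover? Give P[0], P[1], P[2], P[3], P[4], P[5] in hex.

Only C[4] changed, to B. In OFB, a change in C_i flips the same bit in P_i only; the keystream is unaffected. Decrypting the received ciphertext:
P[0]: S = E(K, 7) = F; E ⊕ F = 1.
P[1]: S = E(K, F) = 7; E ⊕ 7 = 9.
P[2]: S = E(K, 7) = F; 4 ⊕ F = B.
P[3]: S = E(K, F) = 7; F ⊕ 7 = 8.
P[4]: S = E(K, 7) = F; B ⊕ F = 4.
P[5]: S = E(K, F) = 7; 2 ⊕ 7 = 5.
Blocks that differ from the original plaintext: P[4].

P[0] = 1, P[1] = 9, P[2] = B, P[3] = 8, P[4] = 4, P[5] = 5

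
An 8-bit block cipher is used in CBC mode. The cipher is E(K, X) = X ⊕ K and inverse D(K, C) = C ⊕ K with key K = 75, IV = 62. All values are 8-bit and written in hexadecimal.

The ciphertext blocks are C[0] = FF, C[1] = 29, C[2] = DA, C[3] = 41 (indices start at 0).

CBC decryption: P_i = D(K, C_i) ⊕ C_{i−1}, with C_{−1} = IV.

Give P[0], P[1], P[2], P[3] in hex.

P[0] = E8, P[1] = A3, P[2] = 86, P[3] = EE

P[0]: D(K, FF) = 8A; 8A ⊕ 62 = E8.
P[1]: D(K, 29) = 5C; 5C ⊕ FF = A3.
P[2]: D(K, DA) = AF; AF ⊕ 29 = 86.
P[3]: D(K, 41) = 34; 34 ⊕ DA = EE.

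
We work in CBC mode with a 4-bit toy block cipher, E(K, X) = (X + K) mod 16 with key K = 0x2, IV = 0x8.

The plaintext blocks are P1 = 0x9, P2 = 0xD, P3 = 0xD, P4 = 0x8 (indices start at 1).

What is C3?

C3 = 0xF

CBC encryption: C_i = E(K, P_i ⊕ C_{i−1}), with C_{0} = IV.
C1: P1 ⊕ 0x8 = 0x1; E(K, 0x1) = 0x3.
C2: P2 ⊕ 0x3 = 0xE; E(K, 0xE) = 0x0.
C3: P3 ⊕ 0x0 = 0xD; E(K, 0xD) = 0xF.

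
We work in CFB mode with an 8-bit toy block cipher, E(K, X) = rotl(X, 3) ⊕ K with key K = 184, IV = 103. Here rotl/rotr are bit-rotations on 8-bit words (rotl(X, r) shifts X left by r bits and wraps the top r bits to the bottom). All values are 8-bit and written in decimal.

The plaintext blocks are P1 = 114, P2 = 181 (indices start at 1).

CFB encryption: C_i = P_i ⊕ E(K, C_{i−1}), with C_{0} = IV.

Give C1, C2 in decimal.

C1: E(K, 103) = 131; 114 ⊕ 131 = 241.
C2: E(K, 241) = 55; 181 ⊕ 55 = 130.

C1 = 241, C2 = 130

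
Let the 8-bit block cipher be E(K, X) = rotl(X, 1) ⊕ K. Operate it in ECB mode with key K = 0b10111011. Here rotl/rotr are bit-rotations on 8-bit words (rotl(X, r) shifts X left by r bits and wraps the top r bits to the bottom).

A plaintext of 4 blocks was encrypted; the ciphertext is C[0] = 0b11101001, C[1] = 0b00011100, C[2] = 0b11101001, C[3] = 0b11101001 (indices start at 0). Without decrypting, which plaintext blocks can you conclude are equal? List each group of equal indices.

ECB encrypts each block independently with the same key, so equal ciphertext blocks imply equal plaintext blocks.
C[0] = C[2] = C[3] = 0b11101001, so P[0] = P[2] = P[3].

P[0] = P[2] = P[3]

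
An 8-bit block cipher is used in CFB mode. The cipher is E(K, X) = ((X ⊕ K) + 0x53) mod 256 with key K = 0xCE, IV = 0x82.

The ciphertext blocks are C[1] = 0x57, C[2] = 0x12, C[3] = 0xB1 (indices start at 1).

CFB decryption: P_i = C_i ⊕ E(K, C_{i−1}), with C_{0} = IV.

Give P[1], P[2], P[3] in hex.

P[1]: E(K, 0x82) = 0x9F; 0x57 ⊕ 0x9F = 0xC8.
P[2]: E(K, 0x57) = 0xEC; 0x12 ⊕ 0xEC = 0xFE.
P[3]: E(K, 0x12) = 0x2F; 0xB1 ⊕ 0x2F = 0x9E.

P[1] = 0xC8, P[2] = 0xFE, P[3] = 0x9E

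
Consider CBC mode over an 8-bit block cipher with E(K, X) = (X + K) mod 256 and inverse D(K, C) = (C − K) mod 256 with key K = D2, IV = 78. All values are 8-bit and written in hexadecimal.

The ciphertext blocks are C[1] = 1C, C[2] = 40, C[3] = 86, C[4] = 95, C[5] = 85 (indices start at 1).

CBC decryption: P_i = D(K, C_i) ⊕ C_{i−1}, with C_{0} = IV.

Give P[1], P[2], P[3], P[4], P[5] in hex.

P[1] = 32, P[2] = 72, P[3] = F4, P[4] = 45, P[5] = 26

P[1]: D(K, 1C) = 4A; 4A ⊕ 78 = 32.
P[2]: D(K, 40) = 6E; 6E ⊕ 1C = 72.
P[3]: D(K, 86) = B4; B4 ⊕ 40 = F4.
P[4]: D(K, 95) = C3; C3 ⊕ 86 = 45.
P[5]: D(K, 85) = B3; B3 ⊕ 95 = 26.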